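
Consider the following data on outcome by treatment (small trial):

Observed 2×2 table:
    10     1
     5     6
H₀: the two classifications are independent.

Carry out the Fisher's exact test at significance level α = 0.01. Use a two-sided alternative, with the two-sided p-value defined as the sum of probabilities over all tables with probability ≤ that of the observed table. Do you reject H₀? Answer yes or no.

reject H₀: no

Margins: r₁=11, r₂=11, c₁=15, c₂=7, n=22
p_obs = C(11,10)·C(11,5)/C(22,15); sum pmf over tables with pmf ≤ p_obs
p-value (two-sided) = 0.06347
At α=0.01: p ≥ α → fail to reject H₀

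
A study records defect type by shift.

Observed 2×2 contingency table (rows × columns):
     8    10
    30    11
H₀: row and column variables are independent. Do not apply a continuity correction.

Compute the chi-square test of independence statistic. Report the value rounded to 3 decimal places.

test statistic = 4.503

Row totals [18, 41], col totals [38, 21], n=59
χ² = (8−11.59)²/11.59 + (10−6.41)²/6.41 + (30−26.41)²/26.41 + (11−14.59)²/14.59 = 4.5026
df = 1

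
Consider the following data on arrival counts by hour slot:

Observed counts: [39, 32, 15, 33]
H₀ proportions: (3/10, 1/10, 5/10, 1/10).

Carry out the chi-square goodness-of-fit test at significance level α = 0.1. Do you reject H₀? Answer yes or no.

n = 119; E_i = n·p_i = [35.70, 11.90, 59.50, 11.90]
χ² = (39−35.70)²/35.70 + (32−11.90)²/11.90 + (15−59.50)²/59.50 + (33−11.90)²/11.90 = 104.9496
df = 3
p-value (upper-tail) = 0.00000
At α=0.1: p < α → reject H₀

reject H₀: yes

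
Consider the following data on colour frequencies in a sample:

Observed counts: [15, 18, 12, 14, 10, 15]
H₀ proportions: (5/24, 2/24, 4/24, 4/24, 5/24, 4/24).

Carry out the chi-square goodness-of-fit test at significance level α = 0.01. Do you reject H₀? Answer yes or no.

n = 84; E_i = n·p_i = [17.50, 7.00, 14.00, 14.00, 17.50, 14.00]
χ² = (15−17.50)²/17.50 + (18−7.00)²/7.00 + (12−14.00)²/14.00 + (14−14.00)²/14.00 + (10−17.50)²/17.50 + (15−14.00)²/14.00 = 21.2143
df = 5
p-value (upper-tail) = 0.00074
At α=0.01: p < α → reject H₀

reject H₀: yes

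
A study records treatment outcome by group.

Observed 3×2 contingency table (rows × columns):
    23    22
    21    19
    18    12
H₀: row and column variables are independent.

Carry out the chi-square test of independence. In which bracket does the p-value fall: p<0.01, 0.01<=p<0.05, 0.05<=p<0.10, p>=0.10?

p-value bracket: p>=0.10

Row totals [45, 40, 30], col totals [62, 53], n=115
χ² = (23−24.26)²/24.26 + (22−20.74)²/20.74 + (21−21.57)²/21.57 + (19−18.43)²/18.43 + (18−16.17)²/16.17 + (12−13.83)²/13.83 = 0.6217
df = 2
p-value (upper-tail) = 0.73283
→ bracket: p>=0.10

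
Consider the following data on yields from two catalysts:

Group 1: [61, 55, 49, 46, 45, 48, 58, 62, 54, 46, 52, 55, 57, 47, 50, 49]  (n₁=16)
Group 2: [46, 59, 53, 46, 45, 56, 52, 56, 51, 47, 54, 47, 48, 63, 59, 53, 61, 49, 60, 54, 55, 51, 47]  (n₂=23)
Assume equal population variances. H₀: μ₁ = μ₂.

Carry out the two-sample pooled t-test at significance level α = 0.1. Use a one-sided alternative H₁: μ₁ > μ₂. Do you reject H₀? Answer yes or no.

x̄₁=52.125, s₁=5.464, n₁=16
x̄₂=52.696, s₂=5.338, n₂=23
s_p² = [15·5.464² + 22·5.338²]/37 = 29.0438
SE = √(s_p²·(1/16+1/23)) = 1.7544
t = (52.125−52.696)/1.7544 = -0.3253
df = 37
p-value (one-sided, H₁ greater) = 0.62659
At α=0.1: p ≥ α → fail to reject H₀

reject H₀: no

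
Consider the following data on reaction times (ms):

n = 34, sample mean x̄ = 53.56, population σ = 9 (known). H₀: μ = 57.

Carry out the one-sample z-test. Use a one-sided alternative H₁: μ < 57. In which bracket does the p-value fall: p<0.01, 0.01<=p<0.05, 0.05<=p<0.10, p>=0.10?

SE = σ/√n = 9/√34 = 1.5435
z = (x̄−μ₀)/SE = (53.56−57)/1.5435 = -2.2287
p-value (one-sided, H₁ less) = 0.01292
→ bracket: 0.01<=p<0.05

p-value bracket: 0.01<=p<0.05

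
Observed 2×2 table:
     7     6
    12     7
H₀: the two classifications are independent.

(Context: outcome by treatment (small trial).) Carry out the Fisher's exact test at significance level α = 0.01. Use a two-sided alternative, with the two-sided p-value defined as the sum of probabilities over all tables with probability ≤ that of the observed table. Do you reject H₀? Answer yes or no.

reject H₀: no

Margins: r₁=13, r₂=19, c₁=19, c₂=13, n=32
p_obs = C(13,7)·C(19,12)/C(32,19); sum pmf over tables with pmf ≤ p_obs
p-value (two-sided) = 0.71997
At α=0.01: p ≥ α → fail to reject H₀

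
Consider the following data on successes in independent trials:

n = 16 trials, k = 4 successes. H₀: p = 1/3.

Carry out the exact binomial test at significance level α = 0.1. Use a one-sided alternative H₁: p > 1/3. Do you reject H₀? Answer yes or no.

reject H₀: no

Exact binomial: n=16, k=4, p₀=1/3=0.3333
P(X≥4) from Σ C(n,i)·p₀^i·(1−p₀)^(n−i)
p-value (one-sided, H₁ greater) = 0.83405
At α=0.1: p ≥ α → fail to reject H₀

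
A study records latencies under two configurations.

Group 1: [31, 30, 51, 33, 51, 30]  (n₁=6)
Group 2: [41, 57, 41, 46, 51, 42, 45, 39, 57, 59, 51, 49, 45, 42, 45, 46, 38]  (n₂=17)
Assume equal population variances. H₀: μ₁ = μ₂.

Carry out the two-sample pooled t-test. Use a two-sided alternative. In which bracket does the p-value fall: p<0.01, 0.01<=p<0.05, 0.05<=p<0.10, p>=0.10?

p-value bracket: 0.01<=p<0.05

x̄₁=37.667, s₁=10.386, n₁=6
x̄₂=46.706, s₂=6.420, n₂=17
s_p² = [5·10.386² + 16·6.420²]/21 = 57.0887
SE = √(s_p²·(1/6+1/17)) = 3.5879
t = (37.667−46.706)/3.5879 = -2.5194
df = 21
p-value (two-sided) = 0.01993
→ bracket: 0.01<=p<0.05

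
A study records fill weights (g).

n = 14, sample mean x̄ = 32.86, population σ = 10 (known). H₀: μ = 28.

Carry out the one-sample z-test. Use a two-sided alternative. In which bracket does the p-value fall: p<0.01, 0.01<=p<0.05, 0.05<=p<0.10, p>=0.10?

SE = σ/√n = 10/√14 = 2.6726
z = (x̄−μ₀)/SE = (32.86−28)/2.6726 = 1.8184
p-value (two-sided) = 0.06900
→ bracket: 0.05<=p<0.10

p-value bracket: 0.05<=p<0.10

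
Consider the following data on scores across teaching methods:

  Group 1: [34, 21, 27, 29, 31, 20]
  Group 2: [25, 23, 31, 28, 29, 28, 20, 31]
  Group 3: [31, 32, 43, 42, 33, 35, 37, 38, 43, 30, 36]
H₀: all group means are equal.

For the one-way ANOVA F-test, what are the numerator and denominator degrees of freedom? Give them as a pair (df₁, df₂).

degrees of freedom = [2, 22]

k = 3 groups, N = 25 total
df = (k−1, N−k) = (3−1, 25−3) = (2, 22)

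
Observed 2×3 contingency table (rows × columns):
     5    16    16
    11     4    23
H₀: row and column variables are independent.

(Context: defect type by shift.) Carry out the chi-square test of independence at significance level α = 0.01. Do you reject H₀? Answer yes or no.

reject H₀: yes

Row totals [37, 38], col totals [16, 20, 39], n=75
χ² = (5−7.89)²/7.89 + (16−9.87)²/9.87 + (16−19.24)²/19.24 + (11−8.11)²/8.11 + (4−10.13)²/10.13 + (23−19.76)²/19.76 = 10.6950
df = 2
p-value (upper-tail) = 0.00476
At α=0.01: p < α → reject H₀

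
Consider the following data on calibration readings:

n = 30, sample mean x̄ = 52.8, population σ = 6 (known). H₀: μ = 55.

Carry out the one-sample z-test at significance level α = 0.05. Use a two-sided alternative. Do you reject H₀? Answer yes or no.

SE = σ/√n = 6/√30 = 1.0954
z = (x̄−μ₀)/SE = (52.8−55)/1.0954 = -2.0083
p-value (two-sided) = 0.04461
At α=0.05: p < α → reject H₀

reject H₀: yes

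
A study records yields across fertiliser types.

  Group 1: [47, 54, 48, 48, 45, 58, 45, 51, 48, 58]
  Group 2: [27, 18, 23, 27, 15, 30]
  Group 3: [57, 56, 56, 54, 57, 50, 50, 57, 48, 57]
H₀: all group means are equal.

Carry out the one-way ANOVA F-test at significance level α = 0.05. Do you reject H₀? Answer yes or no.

reject H₀: yes

Group means [50.20, 23.33, 54.20], grand mean 45.538
SSB = Σnᵢ(x̄ᵢ−x̄)² = 3925.928; SSW = ΣΣ(x−x̄ᵢ)² = 496.533
MSB = 3925.928/2 = 1962.9641; MSW = 496.533/23 = 21.5884
F = MSB/MSW = 90.9268
df = (2, 23)
p-value (upper-tail) = 0.00000
At α=0.05: p < α → reject H₀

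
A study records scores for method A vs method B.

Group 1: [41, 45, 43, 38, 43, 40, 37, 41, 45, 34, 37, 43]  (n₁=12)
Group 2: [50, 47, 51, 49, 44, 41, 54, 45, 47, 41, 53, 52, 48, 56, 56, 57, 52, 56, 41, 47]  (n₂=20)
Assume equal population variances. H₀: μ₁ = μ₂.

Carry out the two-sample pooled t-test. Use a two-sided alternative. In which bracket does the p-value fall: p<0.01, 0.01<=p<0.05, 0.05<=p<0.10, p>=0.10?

p-value bracket: p<0.01

x̄₁=40.583, s₁=3.476, n₁=12
x̄₂=49.350, s₂=5.224, n₂=20
s_p² = [11·3.476² + 19·5.224²]/30 = 21.7156
SE = √(s_p²·(1/12+1/20)) = 1.7016
t = (40.583−49.350)/1.7016 = -5.1520
df = 30
p-value (two-sided) = 0.00002
→ bracket: p<0.01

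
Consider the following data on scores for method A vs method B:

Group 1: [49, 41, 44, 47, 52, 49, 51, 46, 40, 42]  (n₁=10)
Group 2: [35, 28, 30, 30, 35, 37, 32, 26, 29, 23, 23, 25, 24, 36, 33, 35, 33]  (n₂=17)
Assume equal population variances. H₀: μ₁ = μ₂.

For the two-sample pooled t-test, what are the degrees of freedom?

degrees of freedom = 25

df = n₁ + n₂ − 2 = 10 + 17 − 2 = 25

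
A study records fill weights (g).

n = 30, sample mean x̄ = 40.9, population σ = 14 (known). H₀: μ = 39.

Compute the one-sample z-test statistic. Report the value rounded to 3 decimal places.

SE = σ/√n = 14/√30 = 2.5560
z = (x̄−μ₀)/SE = (40.9−39)/2.5560 = 0.7433

test statistic = 0.743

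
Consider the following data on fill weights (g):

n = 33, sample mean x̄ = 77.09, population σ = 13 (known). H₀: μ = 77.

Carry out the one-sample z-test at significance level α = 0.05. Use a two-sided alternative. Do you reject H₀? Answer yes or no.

SE = σ/√n = 13/√33 = 2.2630
z = (x̄−μ₀)/SE = (77.09−77)/2.2630 = 0.0398
p-value (two-sided) = 0.96828
At α=0.05: p ≥ α → fail to reject H₀

reject H₀: no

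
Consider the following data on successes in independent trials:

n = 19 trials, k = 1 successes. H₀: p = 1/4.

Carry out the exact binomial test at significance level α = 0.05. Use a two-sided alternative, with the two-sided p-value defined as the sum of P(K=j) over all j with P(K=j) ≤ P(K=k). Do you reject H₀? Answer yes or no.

Exact binomial: n=19, k=1, p₀=1/4=0.2500
P(X=j) = C(n,j)·p₀^j·(1−p₀)^(n−j); p = Σ P(X=j) over j with P(X=j) ≤ P(X=1)
p-value (two-sided) = 0.05976
At α=0.05: p ≥ α → fail to reject H₀

reject H₀: no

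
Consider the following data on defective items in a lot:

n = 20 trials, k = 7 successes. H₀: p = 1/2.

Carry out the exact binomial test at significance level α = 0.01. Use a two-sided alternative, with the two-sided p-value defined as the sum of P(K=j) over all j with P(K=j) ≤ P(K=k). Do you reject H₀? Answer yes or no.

Exact binomial: n=20, k=7, p₀=1/2=0.5000
P(X=j) = C(n,j)·p₀^j·(1−p₀)^(n−j); p = Σ P(X=j) over j with P(X=j) ≤ P(X=7)
p-value (two-sided) = 0.26318
At α=0.01: p ≥ α → fail to reject H₀

reject H₀: no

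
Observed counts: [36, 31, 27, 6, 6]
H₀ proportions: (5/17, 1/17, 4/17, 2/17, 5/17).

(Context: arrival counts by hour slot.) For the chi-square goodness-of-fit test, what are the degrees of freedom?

df = k − 1 = 5 − 1 = 4

degrees of freedom = 4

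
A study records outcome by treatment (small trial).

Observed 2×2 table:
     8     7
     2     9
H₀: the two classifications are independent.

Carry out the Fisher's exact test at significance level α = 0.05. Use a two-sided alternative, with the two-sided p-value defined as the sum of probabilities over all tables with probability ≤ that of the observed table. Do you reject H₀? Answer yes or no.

Margins: r₁=15, r₂=11, c₁=10, c₂=16, n=26
p_obs = C(15,8)·C(11,2)/C(26,10); sum pmf over tables with pmf ≤ p_obs
p-value (two-sided) = 0.10925
At α=0.05: p ≥ α → fail to reject H₀

reject H₀: no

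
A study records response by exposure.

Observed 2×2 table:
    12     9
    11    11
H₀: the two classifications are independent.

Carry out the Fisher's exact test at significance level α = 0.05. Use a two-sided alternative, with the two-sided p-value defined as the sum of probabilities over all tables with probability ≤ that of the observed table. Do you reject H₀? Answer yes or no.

reject H₀: no

Margins: r₁=21, r₂=22, c₁=23, c₂=20, n=43
p_obs = C(21,12)·C(22,11)/C(43,23); sum pmf over tables with pmf ≤ p_obs
p-value (two-sided) = 0.76255
At α=0.05: p ≥ α → fail to reject H₀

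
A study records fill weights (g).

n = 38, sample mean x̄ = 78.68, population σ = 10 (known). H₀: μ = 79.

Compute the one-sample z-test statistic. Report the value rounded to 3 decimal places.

test statistic = -0.197

SE = σ/√n = 10/√38 = 1.6222
z = (x̄−μ₀)/SE = (78.68−79)/1.6222 = -0.1973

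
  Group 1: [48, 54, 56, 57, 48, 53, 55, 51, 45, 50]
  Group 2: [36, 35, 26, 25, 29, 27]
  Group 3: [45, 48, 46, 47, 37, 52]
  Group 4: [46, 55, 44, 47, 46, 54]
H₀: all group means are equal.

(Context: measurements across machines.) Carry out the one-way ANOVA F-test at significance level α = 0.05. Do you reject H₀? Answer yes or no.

reject H₀: yes

Group means [51.70, 29.67, 45.83, 48.67], grand mean 45.071
SSB = Σnᵢ(x̄ᵢ−x̄)² = 1944.257; SSW = ΣΣ(x−x̄ᵢ)² = 481.600
MSB = 1944.257/3 = 648.0857; MSW = 481.600/24 = 20.0667
F = MSB/MSW = 32.2966
df = (3, 24)
p-value (upper-tail) = 0.00000
At α=0.05: p < α → reject H₀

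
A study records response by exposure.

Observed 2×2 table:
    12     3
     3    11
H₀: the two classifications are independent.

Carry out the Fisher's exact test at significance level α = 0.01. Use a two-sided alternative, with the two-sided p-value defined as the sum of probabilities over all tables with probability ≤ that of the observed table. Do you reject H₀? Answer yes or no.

Margins: r₁=15, r₂=14, c₁=15, c₂=14, n=29
p_obs = C(15,12)·C(14,3)/C(29,15); sum pmf over tables with pmf ≤ p_obs
p-value (two-sided) = 0.00281
At α=0.01: p < α → reject H₀

reject H₀: yes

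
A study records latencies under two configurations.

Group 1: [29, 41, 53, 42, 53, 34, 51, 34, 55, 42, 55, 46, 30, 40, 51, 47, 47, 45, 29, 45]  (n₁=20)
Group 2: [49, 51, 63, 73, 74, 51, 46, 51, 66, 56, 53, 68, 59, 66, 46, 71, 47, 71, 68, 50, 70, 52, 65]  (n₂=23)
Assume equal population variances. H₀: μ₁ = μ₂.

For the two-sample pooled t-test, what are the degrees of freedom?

degrees of freedom = 41

df = n₁ + n₂ − 2 = 20 + 23 − 2 = 41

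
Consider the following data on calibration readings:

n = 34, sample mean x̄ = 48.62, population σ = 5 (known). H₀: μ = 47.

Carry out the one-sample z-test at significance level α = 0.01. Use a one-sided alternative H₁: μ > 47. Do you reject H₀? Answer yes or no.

reject H₀: no

SE = σ/√n = 5/√34 = 0.8575
z = (x̄−μ₀)/SE = (48.62−47)/0.8575 = 1.8892
p-value (one-sided, H₁ greater) = 0.02943
At α=0.01: p ≥ α → fail to reject H₀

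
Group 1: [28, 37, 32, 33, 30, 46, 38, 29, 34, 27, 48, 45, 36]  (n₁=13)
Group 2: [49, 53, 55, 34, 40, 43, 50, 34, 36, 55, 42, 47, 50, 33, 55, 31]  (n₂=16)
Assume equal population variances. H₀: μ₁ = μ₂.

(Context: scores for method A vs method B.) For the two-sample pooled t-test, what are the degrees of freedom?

df = n₁ + n₂ − 2 = 13 + 16 − 2 = 27

degrees of freedom = 27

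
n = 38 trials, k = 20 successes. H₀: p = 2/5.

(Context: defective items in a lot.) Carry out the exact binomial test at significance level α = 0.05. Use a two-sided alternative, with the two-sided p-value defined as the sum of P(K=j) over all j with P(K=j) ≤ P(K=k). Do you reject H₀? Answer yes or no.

Exact binomial: n=38, k=20, p₀=2/5=0.4000
P(X=j) = C(n,j)·p₀^j·(1−p₀)^(n−j); p = Σ P(X=j) over j with P(X=j) ≤ P(X=20)
p-value (two-sided) = 0.13560
At α=0.05: p ≥ α → fail to reject H₀

reject H₀: no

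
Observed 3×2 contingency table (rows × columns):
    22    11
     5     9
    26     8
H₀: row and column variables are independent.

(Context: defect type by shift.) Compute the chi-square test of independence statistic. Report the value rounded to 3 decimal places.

Row totals [33, 14, 34], col totals [53, 28], n=81
χ² = (22−21.59)²/21.59 + (11−11.41)²/11.41 + (5−9.16)²/9.16 + (9−4.84)²/4.84 + (26−22.25)²/22.25 + (8−11.75)²/11.75 = 7.3202
df = 2

test statistic = 7.320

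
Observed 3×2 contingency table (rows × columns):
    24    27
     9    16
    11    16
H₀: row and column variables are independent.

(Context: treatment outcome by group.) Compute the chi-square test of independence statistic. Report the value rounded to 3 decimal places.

test statistic = 0.897

Row totals [51, 25, 27], col totals [44, 59], n=103
χ² = (24−21.79)²/21.79 + (27−29.21)²/29.21 + (9−10.68)²/10.68 + (16−14.32)²/14.32 + (11−11.53)²/11.53 + (16−15.47)²/15.47 = 0.8970
df = 2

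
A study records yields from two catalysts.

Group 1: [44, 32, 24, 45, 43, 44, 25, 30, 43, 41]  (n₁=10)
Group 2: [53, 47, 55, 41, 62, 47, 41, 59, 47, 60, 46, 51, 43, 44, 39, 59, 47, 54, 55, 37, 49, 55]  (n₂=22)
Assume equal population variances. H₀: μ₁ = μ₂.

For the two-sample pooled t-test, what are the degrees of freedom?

degrees of freedom = 30

df = n₁ + n₂ − 2 = 10 + 22 − 2 = 30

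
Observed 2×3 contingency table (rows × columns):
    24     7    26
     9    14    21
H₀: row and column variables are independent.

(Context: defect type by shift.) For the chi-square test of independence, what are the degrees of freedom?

df = (r−1)(c−1) = (2−1)·(3−1) = 2

degrees of freedom = 2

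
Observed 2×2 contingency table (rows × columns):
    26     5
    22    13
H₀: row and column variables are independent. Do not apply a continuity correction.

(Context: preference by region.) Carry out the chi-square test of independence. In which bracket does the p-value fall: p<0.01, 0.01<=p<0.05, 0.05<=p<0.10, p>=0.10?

p-value bracket: 0.05<=p<0.10

Row totals [31, 35], col totals [48, 18], n=66
χ² = (26−22.55)²/22.55 + (5−8.45)²/8.45 + (22−25.45)²/25.45 + (13−9.55)²/9.55 = 3.6599
df = 1
p-value (upper-tail) = 0.05574
→ bracket: 0.05<=p<0.10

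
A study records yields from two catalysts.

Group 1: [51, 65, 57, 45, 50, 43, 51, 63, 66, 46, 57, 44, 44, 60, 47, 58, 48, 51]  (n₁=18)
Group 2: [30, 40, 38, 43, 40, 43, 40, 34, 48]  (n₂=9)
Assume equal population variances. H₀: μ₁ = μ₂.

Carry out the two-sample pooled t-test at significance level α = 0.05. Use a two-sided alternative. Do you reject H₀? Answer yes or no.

x̄₁=52.556, s₁=7.563, n₁=18
x̄₂=39.556, s₂=5.247, n₂=9
s_p² = [17·7.563² + 8·5.247²]/25 = 47.7067
SE = √(s_p²·(1/18+1/9)) = 2.8198
t = (52.556−39.556)/2.8198 = 4.6103
df = 25
p-value (two-sided) = 0.00010
At α=0.05: p < α → reject H₀

reject H₀: yes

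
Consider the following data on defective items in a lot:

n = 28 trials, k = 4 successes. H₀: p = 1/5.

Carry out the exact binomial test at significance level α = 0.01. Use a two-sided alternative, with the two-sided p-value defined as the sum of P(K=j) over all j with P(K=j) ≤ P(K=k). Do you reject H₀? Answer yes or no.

Exact binomial: n=28, k=4, p₀=1/5=0.2000
P(X=j) = C(n,j)·p₀^j·(1−p₀)^(n−j); p = Σ P(X=j) over j with P(X=j) ≤ P(X=4)
p-value (two-sided) = 0.63644
At α=0.01: p ≥ α → fail to reject H₀

reject H₀: no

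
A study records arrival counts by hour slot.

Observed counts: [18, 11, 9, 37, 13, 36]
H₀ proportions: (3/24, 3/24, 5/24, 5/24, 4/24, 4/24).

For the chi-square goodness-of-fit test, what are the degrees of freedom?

degrees of freedom = 5

df = k − 1 = 6 − 1 = 5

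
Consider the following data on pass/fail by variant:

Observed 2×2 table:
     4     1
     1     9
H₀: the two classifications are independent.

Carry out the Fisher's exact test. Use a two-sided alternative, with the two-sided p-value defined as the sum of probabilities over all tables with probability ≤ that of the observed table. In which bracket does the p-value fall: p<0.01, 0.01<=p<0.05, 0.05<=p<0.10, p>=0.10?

p-value bracket: 0.01<=p<0.05

Margins: r₁=5, r₂=10, c₁=5, c₂=10, n=15
p_obs = C(5,4)·C(10,1)/C(15,5); sum pmf over tables with pmf ≤ p_obs
p-value (two-sided) = 0.01698
→ bracket: 0.01<=p<0.05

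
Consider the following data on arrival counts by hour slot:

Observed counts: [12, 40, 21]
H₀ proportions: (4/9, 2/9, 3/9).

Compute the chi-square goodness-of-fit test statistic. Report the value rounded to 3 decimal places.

n = 73; E_i = n·p_i = [32.44, 16.22, 24.33]
χ² = (12−32.44)²/32.44 + (40−16.22)²/16.22 + (21−24.33)²/24.33 = 48.1918
df = 2

test statistic = 48.192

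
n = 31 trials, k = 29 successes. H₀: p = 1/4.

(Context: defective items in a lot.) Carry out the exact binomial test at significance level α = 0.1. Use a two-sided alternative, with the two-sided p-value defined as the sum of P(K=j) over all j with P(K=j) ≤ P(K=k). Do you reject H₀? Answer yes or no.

Exact binomial: n=31, k=29, p₀=1/4=0.2500
P(X=j) = C(n,j)·p₀^j·(1−p₀)^(n−j); p = Σ P(X=j) over j with P(X=j) ≤ P(X=29)
p-value (two-sided) = 0.00000
At α=0.1: p < α → reject H₀

reject H₀: yes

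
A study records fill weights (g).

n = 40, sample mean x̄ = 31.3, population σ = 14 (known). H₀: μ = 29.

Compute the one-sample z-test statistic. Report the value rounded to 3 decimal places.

test statistic = 1.039

SE = σ/√n = 14/√40 = 2.2136
z = (x̄−μ₀)/SE = (31.3−29)/2.2136 = 1.0390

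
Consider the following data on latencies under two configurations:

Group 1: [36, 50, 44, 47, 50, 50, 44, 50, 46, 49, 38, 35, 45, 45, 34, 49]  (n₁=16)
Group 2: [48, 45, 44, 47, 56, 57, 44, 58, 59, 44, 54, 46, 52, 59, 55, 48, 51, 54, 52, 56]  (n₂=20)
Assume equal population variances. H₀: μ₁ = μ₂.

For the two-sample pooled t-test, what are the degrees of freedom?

df = n₁ + n₂ − 2 = 16 + 20 − 2 = 34

degrees of freedom = 34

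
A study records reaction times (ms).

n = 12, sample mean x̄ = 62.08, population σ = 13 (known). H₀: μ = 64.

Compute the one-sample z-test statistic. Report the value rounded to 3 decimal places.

test statistic = -0.512

SE = σ/√n = 13/√12 = 3.7528
z = (x̄−μ₀)/SE = (62.08−64)/3.7528 = -0.5116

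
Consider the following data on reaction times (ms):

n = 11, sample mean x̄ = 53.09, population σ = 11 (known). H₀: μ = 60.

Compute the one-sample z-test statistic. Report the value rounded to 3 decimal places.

SE = σ/√n = 11/√11 = 3.3166
z = (x̄−μ₀)/SE = (53.09−60)/3.3166 = -2.0834

test statistic = -2.083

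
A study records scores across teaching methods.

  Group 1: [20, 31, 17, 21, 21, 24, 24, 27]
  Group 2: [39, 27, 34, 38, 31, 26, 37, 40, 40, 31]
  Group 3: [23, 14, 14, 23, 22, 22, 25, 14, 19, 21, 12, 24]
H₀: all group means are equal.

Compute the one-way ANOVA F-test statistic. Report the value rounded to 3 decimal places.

Group means [23.12, 34.30, 19.42], grand mean 25.367
SSB = Σnᵢ(x̄ᵢ−x̄)² = 1263.075; SSW = ΣΣ(x−x̄ᵢ)² = 623.892
MSB = 1263.075/2 = 631.5375; MSW = 623.892/27 = 23.1071
F = MSB/MSW = 27.3309
df = (2, 27)

test statistic = 27.331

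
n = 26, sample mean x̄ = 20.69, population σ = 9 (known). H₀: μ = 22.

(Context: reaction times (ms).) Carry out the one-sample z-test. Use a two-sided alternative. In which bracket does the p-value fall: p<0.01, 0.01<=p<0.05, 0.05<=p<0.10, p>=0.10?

p-value bracket: p>=0.10

SE = σ/√n = 9/√26 = 1.7650
z = (x̄−μ₀)/SE = (20.69−22)/1.7650 = -0.7422
p-value (two-sided) = 0.45797
→ bracket: p>=0.10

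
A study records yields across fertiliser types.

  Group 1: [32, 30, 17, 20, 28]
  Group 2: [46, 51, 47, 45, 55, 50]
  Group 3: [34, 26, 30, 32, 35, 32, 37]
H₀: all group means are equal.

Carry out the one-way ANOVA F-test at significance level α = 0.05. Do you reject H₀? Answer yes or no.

reject H₀: yes

Group means [25.40, 49.00, 32.29], grand mean 35.944
SSB = Σnᵢ(x̄ᵢ−x̄)² = 1672.316; SSW = ΣΣ(x−x̄ᵢ)² = 318.629
MSB = 1672.316/2 = 836.1579; MSW = 318.629/15 = 21.2419
F = MSB/MSW = 39.3636
df = (2, 15)
p-value (upper-tail) = 0.00000
At α=0.05: p < α → reject H₀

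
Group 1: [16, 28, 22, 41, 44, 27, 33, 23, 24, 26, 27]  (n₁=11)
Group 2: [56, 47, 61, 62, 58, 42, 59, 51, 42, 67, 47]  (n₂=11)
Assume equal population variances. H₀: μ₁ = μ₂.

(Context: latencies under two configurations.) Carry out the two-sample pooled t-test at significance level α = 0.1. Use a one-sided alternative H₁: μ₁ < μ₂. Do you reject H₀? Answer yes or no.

x̄₁=28.273, s₁=8.223, n₁=11
x̄₂=53.818, s₂=8.495, n₂=11
s_p² = [10·8.223² + 10·8.495²]/20 = 69.8909
SE = √(s_p²·(1/11+1/11)) = 3.5647
t = (28.273−53.818)/3.5647 = -7.1661
df = 20
p-value (one-sided, H₁ less) = 0.00000
At α=0.1: p < α → reject H₀

reject H₀: yes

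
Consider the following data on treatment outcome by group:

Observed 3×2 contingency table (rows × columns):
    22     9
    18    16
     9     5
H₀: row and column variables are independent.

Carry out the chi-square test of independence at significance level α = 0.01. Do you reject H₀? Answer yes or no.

reject H₀: no

Row totals [31, 34, 14], col totals [49, 30], n=79
χ² = (22−19.23)²/19.23 + (9−11.77)²/11.77 + (18−21.09)²/21.09 + (16−12.91)²/12.91 + (9−8.68)²/8.68 + (5−5.32)²/5.32 = 2.2740
df = 2
p-value (upper-tail) = 0.32077
At α=0.01: p ≥ α → fail to reject H₀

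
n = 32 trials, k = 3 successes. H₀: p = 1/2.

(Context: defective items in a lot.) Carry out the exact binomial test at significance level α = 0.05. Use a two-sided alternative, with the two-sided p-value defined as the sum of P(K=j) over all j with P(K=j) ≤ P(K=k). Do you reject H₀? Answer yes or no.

reject H₀: yes

Exact binomial: n=32, k=3, p₀=1/2=0.5000
P(X=j) = C(n,j)·p₀^j·(1−p₀)^(n−j); p = Σ P(X=j) over j with P(X=j) ≤ P(X=3)
p-value (two-sided) = 0.00000
At α=0.05: p < α → reject H₀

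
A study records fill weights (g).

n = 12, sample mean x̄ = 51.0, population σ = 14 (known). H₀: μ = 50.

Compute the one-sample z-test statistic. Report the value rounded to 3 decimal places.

test statistic = 0.247

SE = σ/√n = 14/√12 = 4.0415
z = (x̄−μ₀)/SE = (51.0−50)/4.0415 = 0.2474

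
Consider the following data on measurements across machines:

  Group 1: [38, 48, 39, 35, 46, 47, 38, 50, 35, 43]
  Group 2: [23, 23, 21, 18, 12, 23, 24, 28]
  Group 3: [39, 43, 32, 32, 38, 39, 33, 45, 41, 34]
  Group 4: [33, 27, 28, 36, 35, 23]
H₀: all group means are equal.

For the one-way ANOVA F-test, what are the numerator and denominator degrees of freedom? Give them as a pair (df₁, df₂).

k = 4 groups, N = 34 total
df = (k−1, N−k) = (4−1, 34−4) = (3, 30)

degrees of freedom = [3, 30]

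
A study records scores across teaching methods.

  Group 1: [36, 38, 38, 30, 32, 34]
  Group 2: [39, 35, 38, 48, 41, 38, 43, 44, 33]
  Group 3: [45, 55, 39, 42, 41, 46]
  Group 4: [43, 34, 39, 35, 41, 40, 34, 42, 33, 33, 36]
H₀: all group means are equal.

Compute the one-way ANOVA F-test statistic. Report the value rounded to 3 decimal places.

Group means [34.67, 39.89, 44.67, 37.27], grand mean 38.906
SSB = Σnᵢ(x̄ᵢ−x̄)² = 344.981; SSW = ΣΣ(x−x̄ᵢ)² = 531.737
MSB = 344.981/3 = 114.9938; MSW = 531.737/28 = 18.9906
F = MSB/MSW = 6.0553
df = (3, 28)

test statistic = 6.055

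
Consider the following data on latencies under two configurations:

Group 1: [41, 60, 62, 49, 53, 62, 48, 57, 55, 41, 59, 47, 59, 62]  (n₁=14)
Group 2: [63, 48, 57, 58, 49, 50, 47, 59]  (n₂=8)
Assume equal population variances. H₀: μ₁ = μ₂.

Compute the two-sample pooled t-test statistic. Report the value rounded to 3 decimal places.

test statistic = 0.017

x̄₁=53.929, s₁=7.529, n₁=14
x̄₂=53.875, s₂=6.058, n₂=8
s_p² = [13·7.529² + 7·6.058²]/20 = 49.6902
SE = √(s_p²·(1/14+1/8)) = 3.1242
t = (53.929−53.875)/3.1242 = 0.0171
df = 20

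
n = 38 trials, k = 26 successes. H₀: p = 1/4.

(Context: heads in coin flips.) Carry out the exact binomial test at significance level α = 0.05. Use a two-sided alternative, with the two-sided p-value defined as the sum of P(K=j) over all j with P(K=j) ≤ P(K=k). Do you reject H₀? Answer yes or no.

reject H₀: yes

Exact binomial: n=38, k=26, p₀=1/4=0.2500
P(X=j) = C(n,j)·p₀^j·(1−p₀)^(n−j); p = Σ P(X=j) over j with P(X=j) ≤ P(X=26)
p-value (two-sided) = 0.00000
At α=0.05: p < α → reject H₀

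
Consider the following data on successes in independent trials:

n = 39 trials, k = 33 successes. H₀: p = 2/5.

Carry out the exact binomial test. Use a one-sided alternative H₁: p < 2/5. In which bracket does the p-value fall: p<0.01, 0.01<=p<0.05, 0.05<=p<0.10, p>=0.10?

p-value bracket: p>=0.10

Exact binomial: n=39, k=33, p₀=2/5=0.4000
P(X≤33) from Σ C(n,i)·p₀^i·(1−p₀)^(n−i)
p-value (one-sided, H₁ less) = 1.00000
→ bracket: p>=0.10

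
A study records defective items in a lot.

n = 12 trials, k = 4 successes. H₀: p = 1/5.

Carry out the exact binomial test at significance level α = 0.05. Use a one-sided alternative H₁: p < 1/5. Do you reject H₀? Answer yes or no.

reject H₀: no

Exact binomial: n=12, k=4, p₀=1/5=0.2000
P(X≤4) from Σ C(n,i)·p₀^i·(1−p₀)^(n−i)
p-value (one-sided, H₁ less) = 0.92744
At α=0.05: p ≥ α → fail to reject H₀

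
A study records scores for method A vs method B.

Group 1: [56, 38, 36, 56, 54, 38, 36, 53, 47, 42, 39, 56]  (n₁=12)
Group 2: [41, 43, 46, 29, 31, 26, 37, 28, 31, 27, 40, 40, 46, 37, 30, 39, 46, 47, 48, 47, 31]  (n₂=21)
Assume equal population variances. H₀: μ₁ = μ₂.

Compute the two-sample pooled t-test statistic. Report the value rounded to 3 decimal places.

test statistic = 2.884

x̄₁=45.917, s₁=8.565, n₁=12
x̄₂=37.619, s₂=7.593, n₂=21
s_p² = [11·8.565² + 20·7.593²]/31 = 63.2216
SE = √(s_p²·(1/12+1/21)) = 2.8773
t = (45.917−37.619)/2.8773 = 2.8838
df = 31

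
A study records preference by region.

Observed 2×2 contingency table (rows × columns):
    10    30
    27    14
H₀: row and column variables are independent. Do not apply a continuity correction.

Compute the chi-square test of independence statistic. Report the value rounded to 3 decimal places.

test statistic = 13.619

Row totals [40, 41], col totals [37, 44], n=81
χ² = (10−18.27)²/18.27 + (30−21.73)²/21.73 + (27−18.73)²/18.73 + (14−22.27)²/22.27 = 13.6187
df = 1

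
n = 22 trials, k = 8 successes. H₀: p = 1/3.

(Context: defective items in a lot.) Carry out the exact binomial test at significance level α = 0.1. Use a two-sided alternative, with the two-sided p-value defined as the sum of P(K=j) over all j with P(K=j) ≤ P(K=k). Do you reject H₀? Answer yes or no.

Exact binomial: n=22, k=8, p₀=1/3=0.3333
P(X=j) = C(n,j)·p₀^j·(1−p₀)^(n−j); p = Σ P(X=j) over j with P(X=j) ≤ P(X=8)
p-value (two-sided) = 0.82192
At α=0.1: p ≥ α → fail to reject H₀

reject H₀: no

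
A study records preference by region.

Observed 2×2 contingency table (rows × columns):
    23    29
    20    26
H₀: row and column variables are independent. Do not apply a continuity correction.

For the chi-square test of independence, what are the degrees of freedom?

degrees of freedom = 1

df = (r−1)(c−1) = (2−1)·(2−1) = 1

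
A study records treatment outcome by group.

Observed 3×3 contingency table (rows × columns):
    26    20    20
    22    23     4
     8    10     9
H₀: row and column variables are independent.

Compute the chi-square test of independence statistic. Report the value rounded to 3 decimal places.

test statistic = 10.508

Row totals [66, 49, 27], col totals [56, 53, 33], n=142
χ² = (26−26.03)²/26.03 + (20−24.63)²/24.63 + (20−15.34)²/15.34 + (22−19.32)²/19.32 + (23−18.29)²/18.29 + (4−11.39)²/11.39 + (8−10.65)²/10.65 + (10−10.08)²/10.08 + (9−6.27)²/6.27 = 10.5081
df = 4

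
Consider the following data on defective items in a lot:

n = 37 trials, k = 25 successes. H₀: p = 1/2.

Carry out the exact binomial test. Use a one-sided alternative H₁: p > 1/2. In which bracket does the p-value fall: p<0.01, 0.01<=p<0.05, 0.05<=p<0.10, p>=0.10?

p-value bracket: 0.01<=p<0.05

Exact binomial: n=37, k=25, p₀=1/2=0.5000
P(X≥25) from Σ C(n,i)·p₀^i·(1−p₀)^(n−i)
p-value (one-sided, H₁ greater) = 0.02352
→ bracket: 0.01<=p<0.05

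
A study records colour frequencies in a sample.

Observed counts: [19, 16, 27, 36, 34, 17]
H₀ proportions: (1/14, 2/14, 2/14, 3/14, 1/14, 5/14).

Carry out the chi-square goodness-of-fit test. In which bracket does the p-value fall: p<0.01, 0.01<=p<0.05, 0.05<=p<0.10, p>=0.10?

p-value bracket: p<0.01

n = 149; E_i = n·p_i = [10.64, 21.29, 21.29, 31.93, 10.64, 53.21]
χ² = (19−10.64)²/10.64 + (16−21.29)²/21.29 + (27−21.29)²/21.29 + (36−31.93)²/31.93 + (34−10.64)²/10.64 + (17−53.21)²/53.21 = 85.8336
df = 5
p-value (upper-tail) = 0.00000
→ bracket: p<0.01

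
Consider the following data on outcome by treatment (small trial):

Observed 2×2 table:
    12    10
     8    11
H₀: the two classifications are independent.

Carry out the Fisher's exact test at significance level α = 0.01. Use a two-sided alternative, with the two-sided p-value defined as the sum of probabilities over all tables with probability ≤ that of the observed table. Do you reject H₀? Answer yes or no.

Margins: r₁=22, r₂=19, c₁=20, c₂=21, n=41
p_obs = C(22,12)·C(19,8)/C(41,20); sum pmf over tables with pmf ≤ p_obs
p-value (two-sided) = 0.53590
At α=0.01: p ≥ α → fail to reject H₀

reject H₀: no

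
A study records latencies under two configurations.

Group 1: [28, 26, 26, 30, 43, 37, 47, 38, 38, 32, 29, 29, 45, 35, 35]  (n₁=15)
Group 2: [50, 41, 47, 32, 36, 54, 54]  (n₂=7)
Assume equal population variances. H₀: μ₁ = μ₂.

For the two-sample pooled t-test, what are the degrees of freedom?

degrees of freedom = 20

df = n₁ + n₂ − 2 = 15 + 7 − 2 = 20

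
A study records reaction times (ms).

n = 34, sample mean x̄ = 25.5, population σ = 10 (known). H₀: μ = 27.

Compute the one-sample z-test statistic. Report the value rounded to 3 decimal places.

SE = σ/√n = 10/√34 = 1.7150
z = (x̄−μ₀)/SE = (25.5−27)/1.7150 = -0.8746

test statistic = -0.875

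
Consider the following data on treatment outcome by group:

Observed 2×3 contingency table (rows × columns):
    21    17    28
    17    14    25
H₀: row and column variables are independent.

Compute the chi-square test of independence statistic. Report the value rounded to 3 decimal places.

Row totals [66, 56], col totals [38, 31, 53], n=122
χ² = (21−20.56)²/20.56 + (17−16.77)²/16.77 + (28−28.67)²/28.67 + (17−17.44)²/17.44 + (14−14.23)²/14.23 + (25−24.33)²/24.33 = 0.0619
df = 2

test statistic = 0.062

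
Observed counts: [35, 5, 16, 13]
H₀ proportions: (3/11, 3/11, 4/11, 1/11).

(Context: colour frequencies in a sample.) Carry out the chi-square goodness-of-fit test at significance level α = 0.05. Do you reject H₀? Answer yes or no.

reject H₀: yes

n = 69; E_i = n·p_i = [18.82, 18.82, 25.09, 6.27]
χ² = (35−18.82)²/18.82 + (5−18.82)²/18.82 + (16−25.09)²/25.09 + (13−6.27)²/6.27 = 34.5700
df = 3
p-value (upper-tail) = 0.00000
At α=0.05: p < α → reject H₀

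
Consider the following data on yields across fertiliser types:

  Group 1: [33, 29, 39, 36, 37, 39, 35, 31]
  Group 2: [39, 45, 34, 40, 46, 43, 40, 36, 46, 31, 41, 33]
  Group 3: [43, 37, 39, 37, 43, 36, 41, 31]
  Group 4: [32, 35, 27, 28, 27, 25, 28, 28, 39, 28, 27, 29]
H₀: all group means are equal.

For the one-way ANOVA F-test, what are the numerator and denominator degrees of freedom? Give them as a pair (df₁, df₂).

k = 4 groups, N = 40 total
df = (k−1, N−k) = (4−1, 40−4) = (3, 36)

degrees of freedom = [3, 36]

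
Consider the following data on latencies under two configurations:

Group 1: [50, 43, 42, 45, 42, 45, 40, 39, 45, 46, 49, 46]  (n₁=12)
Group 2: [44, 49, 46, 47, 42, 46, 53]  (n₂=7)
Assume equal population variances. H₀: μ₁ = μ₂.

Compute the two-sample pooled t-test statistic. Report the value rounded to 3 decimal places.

test statistic = -1.474

x̄₁=44.333, s₁=3.312, n₁=12
x̄₂=46.714, s₂=3.546, n₂=7
s_p² = [11·3.312² + 6·3.546²]/17 = 11.5350
SE = √(s_p²·(1/12+1/7)) = 1.6153
t = (44.333−46.714)/1.6153 = -1.4740
df = 17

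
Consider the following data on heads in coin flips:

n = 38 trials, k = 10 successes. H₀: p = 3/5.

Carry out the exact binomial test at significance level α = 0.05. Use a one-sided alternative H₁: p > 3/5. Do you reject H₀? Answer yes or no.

Exact binomial: n=38, k=10, p₀=3/5=0.6000
P(X≥10) from Σ C(n,i)·p₀^i·(1−p₀)^(n−i)
p-value (one-sided, H₁ greater) = 0.99999
At α=0.05: p ≥ α → fail to reject H₀

reject H₀: no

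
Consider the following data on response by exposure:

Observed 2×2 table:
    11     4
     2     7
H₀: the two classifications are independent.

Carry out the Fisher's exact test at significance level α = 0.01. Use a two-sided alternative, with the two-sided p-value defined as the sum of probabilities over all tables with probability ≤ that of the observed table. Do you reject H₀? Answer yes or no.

Margins: r₁=15, r₂=9, c₁=13, c₂=11, n=24
p_obs = C(15,11)·C(9,2)/C(24,13); sum pmf over tables with pmf ≤ p_obs
p-value (two-sided) = 0.03274
At α=0.01: p ≥ α → fail to reject H₀

reject H₀: no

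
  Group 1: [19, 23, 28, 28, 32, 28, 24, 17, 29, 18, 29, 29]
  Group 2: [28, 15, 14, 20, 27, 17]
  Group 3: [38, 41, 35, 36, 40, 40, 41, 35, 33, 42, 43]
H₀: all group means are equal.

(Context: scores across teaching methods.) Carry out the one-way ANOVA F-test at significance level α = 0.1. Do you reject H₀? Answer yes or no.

Group means [25.33, 20.17, 38.55], grand mean 29.276
SSB = Σnᵢ(x̄ᵢ−x̄)² = 1629.566; SSW = ΣΣ(x−x̄ᵢ)² = 570.227
MSB = 1629.566/2 = 814.7829; MSW = 570.227/26 = 21.9318
F = MSB/MSW = 37.1507
df = (2, 26)
p-value (upper-tail) = 0.00000
At α=0.1: p < α → reject H₀

reject H₀: yes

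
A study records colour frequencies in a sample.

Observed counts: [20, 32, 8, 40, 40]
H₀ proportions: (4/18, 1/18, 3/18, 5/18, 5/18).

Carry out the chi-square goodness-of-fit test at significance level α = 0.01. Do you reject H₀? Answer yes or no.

n = 140; E_i = n·p_i = [31.11, 7.78, 23.33, 38.89, 38.89]
χ² = (20−31.11)²/31.11 + (32−7.78)²/7.78 + (8−23.33)²/23.33 + (40−38.89)²/38.89 + (40−38.89)²/38.89 = 89.5429
df = 4
p-value (upper-tail) = 0.00000
At α=0.01: p < α → reject H₀

reject H₀: yes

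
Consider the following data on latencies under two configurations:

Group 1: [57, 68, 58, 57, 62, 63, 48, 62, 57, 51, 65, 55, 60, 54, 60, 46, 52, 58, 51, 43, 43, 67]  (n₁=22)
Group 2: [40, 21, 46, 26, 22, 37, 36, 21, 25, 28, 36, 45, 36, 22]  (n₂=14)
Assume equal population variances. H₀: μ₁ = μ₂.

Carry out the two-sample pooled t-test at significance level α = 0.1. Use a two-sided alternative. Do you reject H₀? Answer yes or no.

reject H₀: yes

x̄₁=56.227, s₁=7.178, n₁=22
x̄₂=31.500, s₂=8.951, n₂=14
s_p² = [21·7.178² + 13·8.951²]/34 = 62.4519
SE = √(s_p²·(1/22+1/14)) = 2.7018
t = (56.227−31.500)/2.7018 = 9.1522
df = 34
p-value (two-sided) = 0.00000
At α=0.1: p < α → reject H₀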